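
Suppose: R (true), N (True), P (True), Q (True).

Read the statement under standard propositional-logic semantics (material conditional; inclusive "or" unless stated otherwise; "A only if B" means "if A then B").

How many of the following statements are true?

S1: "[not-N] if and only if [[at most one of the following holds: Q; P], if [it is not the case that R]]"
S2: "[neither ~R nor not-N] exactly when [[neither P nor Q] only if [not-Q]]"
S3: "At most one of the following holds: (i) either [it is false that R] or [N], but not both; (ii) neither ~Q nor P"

2

S1: This is not N iff (not R -> (Q nand P)).

not N = not True = False
not R = not True = False
Q nand P = True nand True = False
not R -> (Q nand P) = False -> False = True
not N iff (not R -> (Q nand P)) = False iff True = False
So S1 is false.

S2: Parsed as (not R nor not N) iff ((P nor Q) -> not Q)

not R = not True = False
not N = not True = False
not R nor not N = False nor False = True
P nor Q = True nor True = False
not Q = not True = False
(P nor Q) -> not Q = False -> False = True
(not R nor not N) iff ((P nor Q) -> not Q) = True iff True = True
Thus S2 is true.

S3: Parsed as (not R xor N) nand (not Q nor P)

not R = not True = False
not R xor N = False xor True = True
not Q = not True = False
not Q nor P = False nor True = False
(not R xor N) nand (not Q nor P) = True nand False = True
So S3 is true.

2 of the 3 statements are true (S2, S3).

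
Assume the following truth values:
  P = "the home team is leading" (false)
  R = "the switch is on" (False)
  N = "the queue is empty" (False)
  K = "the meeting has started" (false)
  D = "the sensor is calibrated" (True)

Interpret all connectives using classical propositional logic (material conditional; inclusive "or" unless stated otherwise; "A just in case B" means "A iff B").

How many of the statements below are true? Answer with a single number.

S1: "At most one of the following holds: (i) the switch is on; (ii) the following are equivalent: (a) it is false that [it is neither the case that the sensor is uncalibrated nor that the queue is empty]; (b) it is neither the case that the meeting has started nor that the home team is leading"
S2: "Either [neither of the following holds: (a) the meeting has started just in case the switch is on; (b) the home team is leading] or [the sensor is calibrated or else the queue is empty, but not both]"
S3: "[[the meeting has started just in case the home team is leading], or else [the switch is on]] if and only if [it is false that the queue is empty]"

3

S1: Formalization: R nand (not (not D nor N) iff (K nor P))

not D = not True = False
not D nor N = False nor False = True
not (not D nor N) = not True = False
K nor P = False nor False = True
not (not D nor N) iff (K nor P) = False iff True = False
R nand (not (not D nor N) iff (K nor P)) = False nand False = True
Hence S1 is true.

S2: In symbols: ((K iff R) nor P) or (D xor N)

K iff R = False iff False = True
(K iff R) nor P = True nor False = False
D xor N = True xor False = True
((K iff R) nor P) or (D xor N) = False or True = True
Hence S2 is true.

S3: This is ((K iff P) or R) iff not N.

K iff P = False iff False = True
(K iff P) or R = True or False = True
not N = not False = True
((K iff P) or R) iff not N = True iff True = True
Hence S3 is true.

3 of the 3 statements are true (S1, S2, S3).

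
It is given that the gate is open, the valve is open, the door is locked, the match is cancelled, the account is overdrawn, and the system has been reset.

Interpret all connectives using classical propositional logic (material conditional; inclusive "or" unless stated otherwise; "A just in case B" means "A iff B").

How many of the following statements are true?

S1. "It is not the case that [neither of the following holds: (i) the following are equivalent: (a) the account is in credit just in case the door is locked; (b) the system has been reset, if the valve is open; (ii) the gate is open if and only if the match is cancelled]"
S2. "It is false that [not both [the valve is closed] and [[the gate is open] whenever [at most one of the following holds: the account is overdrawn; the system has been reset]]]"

Let P = "the account is overdrawn" (True), N = "the door is locked" (True), H = "the valve is open" (True), W = "the system has been reset" (True), M = "the gate is open" (True), V = "the match is cancelled" (True).

S1: Formalization: not (((not P iff N) iff (H -> W)) nor (M iff V))

not P = not True = False
not P iff N = False iff True = False
H -> W = True -> True = True
(not P iff N) iff (H -> W) = False iff True = False
M iff V = True iff True = True
((not P iff N) iff (H -> W)) nor (M iff V) = False nor True = False
not (((not P iff N) iff (H -> W)) nor (M iff V)) = not False = True
Thus S1 is true.

S2: Parsed as not (not H nand ((P nand W) -> M))

not H = not True = False
P nand W = True nand True = False
(P nand W) -> M = False -> True = True
not H nand ((P nand W) -> M) = False nand True = True
not (not H nand ((P nand W) -> M)) = not True = False
So S2 is false.

True statements: 1.

1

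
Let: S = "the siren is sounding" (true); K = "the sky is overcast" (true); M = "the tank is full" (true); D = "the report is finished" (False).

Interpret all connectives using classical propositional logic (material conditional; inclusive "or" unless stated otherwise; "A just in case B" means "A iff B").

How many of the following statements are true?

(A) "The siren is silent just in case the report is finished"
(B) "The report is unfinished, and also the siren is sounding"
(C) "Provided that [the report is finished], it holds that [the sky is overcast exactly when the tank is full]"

3

(A): In symbols: not S iff D

not S = not True = False
not S iff D = False iff False = True
Hence (A) is true.

(B): In symbols: not D and S

not D = not False = True
not D and S = True and True = True
Thus (B) is true.

(C): Parsed as D -> (K iff M)

K iff M = True iff True = True
D -> (K iff M) = False -> True = True
So (C) is true.

Count: 3.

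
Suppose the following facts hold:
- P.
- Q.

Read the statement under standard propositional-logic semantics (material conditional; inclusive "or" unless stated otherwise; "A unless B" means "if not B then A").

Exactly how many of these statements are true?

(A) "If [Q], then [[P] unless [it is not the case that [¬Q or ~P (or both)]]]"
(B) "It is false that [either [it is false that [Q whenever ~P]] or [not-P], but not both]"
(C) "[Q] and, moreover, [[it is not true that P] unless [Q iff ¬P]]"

(A): In symbols: Q -> (P | ~(~Q | ~P))

~Q = ~T = F
~P = ~T = F
~Q | ~P = F | F = F
~(~Q | ~P) = ~F = T
P | ~(~Q | ~P) = T | T = T
Q -> (P | ~(~Q | ~P)) = T -> T = T
Thus (A) is true.

(B): Parsed as ~(~(~P -> Q) xor ~P)

~P = ~T = F
~P -> Q = F -> T = T
~(~P -> Q) = ~T = F
~P = ~T = F
~(~P -> Q) xor ~P = F xor F = F
~(~(~P -> Q) xor ~P) = ~F = T
So (B) is true.

(C): Formalization: Q & (~P | (Q <-> ~P))

~P = ~T = F
~P = ~T = F
Q <-> ~P = T <-> F = F
~P | (Q <-> ~P) = F | F = F
Q & (~P | (Q <-> ~P)) = T & F = F
Thus (C) is false.

2 of the 3 statements are true.

2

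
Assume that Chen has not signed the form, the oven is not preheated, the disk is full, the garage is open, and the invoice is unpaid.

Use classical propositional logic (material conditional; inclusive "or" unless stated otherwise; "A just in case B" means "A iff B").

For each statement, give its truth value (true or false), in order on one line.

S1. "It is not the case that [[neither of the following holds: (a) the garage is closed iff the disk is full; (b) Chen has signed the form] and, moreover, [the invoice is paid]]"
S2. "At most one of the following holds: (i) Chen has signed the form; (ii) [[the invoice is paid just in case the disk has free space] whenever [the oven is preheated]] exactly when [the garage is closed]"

S1 true / S2 true

Let S = "the garage is closed" (F), R = "the disk is full" (T), P = "Chen has signed the form" (F), U = "the invoice is paid" (F), Q = "the oven is preheated" (F).

S1: Parsed as ¬(((S ↔ R) ↓ P) ∧ U)

S ↔ R = F ↔ T = F
(S ↔ R) ↓ P = F ↓ F = T
((S ↔ R) ↓ P) ∧ U = T ∧ F = F
¬(((S ↔ R) ↓ P) ∧ U) = ¬F = T
So S1 is true.

S2: In symbols: P ↑ ((Q → (U ↔ ¬R)) ↔ S)

¬R = ¬T = F
U ↔ ¬R = F ↔ F = T
Q → (U ↔ ¬R) = F → T = T
(Q → (U ↔ ¬R)) ↔ S = T ↔ F = F
P ↑ ((Q → (U ↔ ¬R)) ↔ S) = F ↑ F = T
Thus S2 is true.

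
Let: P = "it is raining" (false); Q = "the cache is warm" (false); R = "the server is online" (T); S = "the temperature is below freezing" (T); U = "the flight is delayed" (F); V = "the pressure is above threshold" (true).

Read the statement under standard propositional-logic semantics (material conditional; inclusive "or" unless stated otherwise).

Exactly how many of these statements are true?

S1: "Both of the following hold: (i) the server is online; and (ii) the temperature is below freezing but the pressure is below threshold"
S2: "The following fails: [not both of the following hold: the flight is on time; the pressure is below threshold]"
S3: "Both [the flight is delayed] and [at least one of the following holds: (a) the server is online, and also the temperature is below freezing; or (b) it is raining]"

0

S1: Parsed as R ∧ (S ∧ ¬V)

¬V = ¬T = F
S ∧ ¬V = T ∧ F = F
R ∧ (S ∧ ¬V) = T ∧ F = F
Thus S1 is false.

S2: Parsed as ¬(¬U ↑ ¬V)

¬U = ¬F = T
¬V = ¬T = F
¬U ↑ ¬V = T ↑ F = T
¬(¬U ↑ ¬V) = ¬T = F
Hence S2 is false.

S3: This is U ∧ ((R ∧ S) ∨ P).

R ∧ S = T ∧ T = T
(R ∧ S) ∨ P = T ∨ F = T
U ∧ ((R ∧ S) ∨ P) = F ∧ T = F
So S3 is false.

Count: 0.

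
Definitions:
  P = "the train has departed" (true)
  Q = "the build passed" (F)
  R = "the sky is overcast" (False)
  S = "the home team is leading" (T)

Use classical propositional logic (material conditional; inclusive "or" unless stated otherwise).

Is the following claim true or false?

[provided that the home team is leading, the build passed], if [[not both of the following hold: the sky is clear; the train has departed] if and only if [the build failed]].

The statement is true.

Values: R=F, P=T, Q=F, S=T.
This is ((~R nand P) <-> ~Q) -> (S -> Q).

~R = ~F = T
~R nand P = T nand T = F
~Q = ~F = T
(~R nand P) <-> ~Q = F <-> T = F
S -> Q = T -> F = F
((~R nand P) <-> ~Q) -> (S -> Q) = F -> F = T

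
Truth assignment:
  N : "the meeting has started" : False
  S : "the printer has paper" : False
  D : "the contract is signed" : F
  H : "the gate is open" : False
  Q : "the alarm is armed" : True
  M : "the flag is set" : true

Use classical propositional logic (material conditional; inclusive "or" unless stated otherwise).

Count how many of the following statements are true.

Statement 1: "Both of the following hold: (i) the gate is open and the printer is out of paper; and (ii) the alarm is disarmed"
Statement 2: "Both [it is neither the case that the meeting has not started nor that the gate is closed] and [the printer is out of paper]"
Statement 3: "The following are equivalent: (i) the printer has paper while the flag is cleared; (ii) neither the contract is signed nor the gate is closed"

Statement 1: This is (H and not S) and not Q.

not S = not False = True
H and not S = False and True = False
not Q = not True = False
(H and not S) and not Q = False and False = False
Thus Statement 1 is false.

Statement 2: Formalization: (not N nor not H) and not S

not N = not False = True
not H = not False = True
not N nor not H = True nor True = False
not S = not False = True
(not N nor not H) and not S = False and True = False
Hence Statement 2 is false.

Statement 3: In symbols: (S and not M) iff (D nor not H)

not M = not True = False
S and not M = False and False = False
not H = not False = True
D nor not H = False nor True = False
(S and not M) iff (D nor not H) = False iff False = True
Thus Statement 3 is true.

True statements: 1 (Statement 3).

1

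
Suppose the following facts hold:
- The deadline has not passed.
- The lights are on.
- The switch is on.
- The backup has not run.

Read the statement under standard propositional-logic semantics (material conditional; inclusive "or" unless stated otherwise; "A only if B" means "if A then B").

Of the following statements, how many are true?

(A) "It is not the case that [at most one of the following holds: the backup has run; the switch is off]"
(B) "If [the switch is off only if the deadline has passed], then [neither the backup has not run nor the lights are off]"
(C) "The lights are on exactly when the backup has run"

Let S = "the backup has run" (False), R = "the switch is on" (True), P = "the deadline has passed" (False), Q = "the lights are on" (True).

(A): In symbols: not (S nand not R)

not R = not True = False
S nand not R = False nand False = True
not (S nand not R) = not True = False
So (A) is false.

(B): This is (not R -> P) -> (not S nor not Q).

not R = not True = False
not R -> P = False -> False = True
not S = not False = True
not Q = not True = False
not S nor not Q = True nor False = False
(not R -> P) -> (not S nor not Q) = True -> False = False
So (B) is false.

(C): This is Q iff S.

Q iff S = True iff False = False
Hence (C) is false.

True statements: 0 (none).

0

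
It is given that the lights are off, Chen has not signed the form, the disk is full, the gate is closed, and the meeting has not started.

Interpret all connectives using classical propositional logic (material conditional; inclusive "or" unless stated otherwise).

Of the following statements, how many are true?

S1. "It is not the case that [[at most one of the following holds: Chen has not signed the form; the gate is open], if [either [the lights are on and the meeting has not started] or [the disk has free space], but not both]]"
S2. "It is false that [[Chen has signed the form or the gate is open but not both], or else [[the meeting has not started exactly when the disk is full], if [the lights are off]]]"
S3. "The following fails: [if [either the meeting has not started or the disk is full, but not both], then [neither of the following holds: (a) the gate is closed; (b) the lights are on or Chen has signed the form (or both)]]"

0

Let P = "the lights are on" (False), U = "the meeting has started" (False), R = "the disk is full" (True), Q = "Chen has signed the form" (False), S = "the gate is open" (False).

S1: In symbols: not (((P and not U) xor not R) -> (not Q nand S))

not U = not False = True
P and not U = False and True = False
not R = not True = False
(P and not U) xor not R = False xor False = False
not Q = not False = True
not Q nand S = True nand False = True
((P and not U) xor not R) -> (not Q nand S) = False -> True = True
not (((P and not U) xor not R) -> (not Q nand S)) = not True = False
Thus S1 is false.

S2: In symbols: not ((Q xor S) or (not P -> (not U iff R)))

Q xor S = False xor False = False
not P = not False = True
not U = not False = True
not U iff R = True iff True = True
not P -> (not U iff R) = True -> True = True
(Q xor S) or (not P -> (not U iff R)) = False or True = True
not ((Q xor S) or (not P -> (not U iff R))) = not True = False
Hence S2 is false.

S3: Parsed as not ((not U xor R) -> (not S nor (P or Q)))

not U = not False = True
not U xor R = True xor True = False
not S = not False = True
P or Q = False or False = False
not S nor (P or Q) = True nor False = False
(not U xor R) -> (not S nor (P or Q)) = False -> False = True
not ((not U xor R) -> (not S nor (P or Q))) = not True = False
Thus S3 is false.

True statements: 0 (none).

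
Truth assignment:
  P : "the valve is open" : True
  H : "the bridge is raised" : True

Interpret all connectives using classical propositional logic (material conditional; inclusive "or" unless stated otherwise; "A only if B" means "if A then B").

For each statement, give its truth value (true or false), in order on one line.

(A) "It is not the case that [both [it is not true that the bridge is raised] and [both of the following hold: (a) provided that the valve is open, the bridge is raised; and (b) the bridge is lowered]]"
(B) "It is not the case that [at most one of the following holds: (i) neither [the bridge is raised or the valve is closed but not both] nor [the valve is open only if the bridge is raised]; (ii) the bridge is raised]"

(A): Formalization: ~(~H & ((P -> H) & ~H))

~H = ~T = F
P -> H = T -> T = T
~H = ~T = F
(P -> H) & ~H = T & F = F
~H & ((P -> H) & ~H) = F & F = F
~(~H & ((P -> H) & ~H)) = ~F = T
Thus (A) is true.

(B): In symbols: ~(((H xor ~P) nor (P -> H)) nand H)

~P = ~T = F
H xor ~P = T xor F = T
P -> H = T -> T = T
(H xor ~P) nor (P -> H) = T nor T = F
((H xor ~P) nor (P -> H)) nand H = F nand T = T
~(((H xor ~P) nor (P -> H)) nand H) = ~T = F
Hence (B) is false.

(A) True, (B) False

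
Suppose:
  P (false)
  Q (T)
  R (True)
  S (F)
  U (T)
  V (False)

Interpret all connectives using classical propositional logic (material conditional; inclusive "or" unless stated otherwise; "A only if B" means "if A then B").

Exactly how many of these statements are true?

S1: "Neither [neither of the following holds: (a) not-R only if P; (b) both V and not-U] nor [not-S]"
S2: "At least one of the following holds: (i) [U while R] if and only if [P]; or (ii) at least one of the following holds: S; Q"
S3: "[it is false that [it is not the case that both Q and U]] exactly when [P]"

1

S1: Formalization: ((not R -> P) nor (V and not U)) nor not S

not R = not True = False
not R -> P = False -> False = True
not U = not True = False
V and not U = False and False = False
(not R -> P) nor (V and not U) = True nor False = False
not S = not False = True
((not R -> P) nor (V and not U)) nor not S = False nor True = False
So S1 is false.

S2: Formalization: ((U and R) iff P) or (S or Q)

U and R = True and True = True
(U and R) iff P = True iff False = False
S or Q = False or True = True
((U and R) iff P) or (S or Q) = False or True = True
Hence S2 is true.

S3: Parsed as not (Q nand U) iff P

Q nand U = True nand True = False
not (Q nand U) = not False = True
not (Q nand U) iff P = True iff False = False
So S3 is false.

Count: 1.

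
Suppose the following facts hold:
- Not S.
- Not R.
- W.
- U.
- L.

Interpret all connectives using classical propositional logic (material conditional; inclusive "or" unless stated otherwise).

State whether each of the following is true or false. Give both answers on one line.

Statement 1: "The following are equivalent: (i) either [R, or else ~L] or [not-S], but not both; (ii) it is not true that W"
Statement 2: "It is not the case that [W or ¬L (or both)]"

Statement 1 F; Statement 2 F

Statement 1: In symbols: ((R | ~L) xor ~S) <-> ~W

~L = ~T = F
R | ~L = F | F = F
~S = ~F = T
(R | ~L) xor ~S = F xor T = T
~W = ~T = F
((R | ~L) xor ~S) <-> ~W = T <-> F = F
Thus Statement 1 is false.

Statement 2: Parsed as ~(W | ~L)

~L = ~T = F
W | ~L = T | F = T
~(W | ~L) = ~T = F
Thus Statement 2 is false.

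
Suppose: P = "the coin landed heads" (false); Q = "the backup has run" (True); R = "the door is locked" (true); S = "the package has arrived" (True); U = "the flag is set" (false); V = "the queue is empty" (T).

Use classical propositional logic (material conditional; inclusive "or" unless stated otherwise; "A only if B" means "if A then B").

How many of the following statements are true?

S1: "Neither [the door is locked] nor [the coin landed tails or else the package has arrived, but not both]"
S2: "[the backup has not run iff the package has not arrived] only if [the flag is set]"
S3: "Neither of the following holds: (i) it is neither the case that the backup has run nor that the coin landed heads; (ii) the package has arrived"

S1: Formalization: R ↓ (¬P ⊕ S)

¬P = ¬F = T
¬P ⊕ S = T ⊕ T = F
R ↓ (¬P ⊕ S) = T ↓ F = F
So S1 is false.

S2: Formalization: (¬Q ↔ ¬S) → U

¬Q = ¬T = F
¬S = ¬T = F
¬Q ↔ ¬S = F ↔ F = T
(¬Q ↔ ¬S) → U = T → F = F
Thus S2 is false.

S3: In symbols: (Q ↓ P) ↓ S

Q ↓ P = T ↓ F = F
(Q ↓ P) ↓ S = F ↓ T = F
Hence S3 is false.

0 of the 3 statements are true (none).

0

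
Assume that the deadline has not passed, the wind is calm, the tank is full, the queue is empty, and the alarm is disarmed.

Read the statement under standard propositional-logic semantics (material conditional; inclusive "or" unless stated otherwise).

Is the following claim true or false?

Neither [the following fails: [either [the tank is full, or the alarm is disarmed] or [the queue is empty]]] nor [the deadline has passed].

True

Let R = "the tank is full" (T), U = "the alarm is armed" (F), S = "the queue is empty" (T), P = "the deadline has passed" (F).
In symbols: ~((R | ~U) | S) nor P

~U = ~F = T
R | ~U = T | T = T
(R | ~U) | S = T | T = T
~((R | ~U) | S) = ~T = F
~((R | ~U) | S) nor P = F nor F = T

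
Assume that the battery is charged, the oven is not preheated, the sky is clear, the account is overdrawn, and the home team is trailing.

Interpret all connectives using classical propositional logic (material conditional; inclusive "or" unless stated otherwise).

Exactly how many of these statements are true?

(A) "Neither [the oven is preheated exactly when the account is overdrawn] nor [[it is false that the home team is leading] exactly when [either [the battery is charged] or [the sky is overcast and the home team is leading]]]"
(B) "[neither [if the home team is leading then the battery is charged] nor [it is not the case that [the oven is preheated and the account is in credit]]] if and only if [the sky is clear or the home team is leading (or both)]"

Let Q = "the oven is preheated" (False), S = "the account is overdrawn" (True), U = "the home team is leading" (False), P = "the battery is charged" (True), R = "the sky is overcast" (False).

(A): Formalization: (Q iff S) nor (not U iff (P or (R and U)))

Q iff S = False iff True = False
not U = not False = True
R and U = False and False = False
P or (R and U) = True or False = True
not U iff (P or (R and U)) = True iff True = True
(Q iff S) nor (not U iff (P or (R and U))) = False nor True = False
So (A) is false.

(B): In symbols: ((U -> P) nor not (Q and not S)) iff (not R or U)

U -> P = False -> True = True
not S = not True = False
Q and not S = False and False = False
not (Q and not S) = not False = True
(U -> P) nor not (Q and not S) = True nor True = False
not R = not False = True
not R or U = True or False = True
((U -> P) nor not (Q and not S)) iff (not R or U) = False iff True = False
Hence (B) is false.

0 of the 2 statements are true (none).

0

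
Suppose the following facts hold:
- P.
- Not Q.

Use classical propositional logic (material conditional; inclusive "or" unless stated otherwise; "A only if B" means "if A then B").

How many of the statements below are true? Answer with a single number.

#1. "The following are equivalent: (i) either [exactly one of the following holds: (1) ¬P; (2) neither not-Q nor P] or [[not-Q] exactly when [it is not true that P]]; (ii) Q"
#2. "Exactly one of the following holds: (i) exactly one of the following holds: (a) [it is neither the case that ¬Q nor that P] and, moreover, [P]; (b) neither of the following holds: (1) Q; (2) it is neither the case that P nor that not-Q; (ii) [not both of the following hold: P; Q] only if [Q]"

#1: Formalization: ((not P xor (not Q nor P)) or (not Q iff not P)) iff Q

not P = not True = False
not Q = not False = True
not Q nor P = True nor True = False
not P xor (not Q nor P) = False xor False = False
not Q = not False = True
not P = not True = False
not Q iff not P = True iff False = False
(not P xor (not Q nor P)) or (not Q iff not P) = False or False = False
((not P xor (not Q nor P)) or (not Q iff not P)) iff Q = False iff False = True
Thus #1 is true.

#2: Parsed as (((not Q nor P) and P) xor (Q nor (P nor not Q))) xor ((P nand Q) -> Q)

not Q = not False = True
not Q nor P = True nor True = False
(not Q nor P) and P = False and True = False
not Q = not False = True
P nor not Q = True nor True = False
Q nor (P nor not Q) = False nor False = True
((not Q nor P) and P) xor (Q nor (P nor not Q)) = False xor True = True
P nand Q = True nand False = True
(P nand Q) -> Q = True -> False = False
(((not Q nor P) and P) xor (Q nor (P nor not Q))) xor ((P nand Q) -> Q) = True xor False = True
Hence #2 is true.

True statements: 2 (#1, #2).

2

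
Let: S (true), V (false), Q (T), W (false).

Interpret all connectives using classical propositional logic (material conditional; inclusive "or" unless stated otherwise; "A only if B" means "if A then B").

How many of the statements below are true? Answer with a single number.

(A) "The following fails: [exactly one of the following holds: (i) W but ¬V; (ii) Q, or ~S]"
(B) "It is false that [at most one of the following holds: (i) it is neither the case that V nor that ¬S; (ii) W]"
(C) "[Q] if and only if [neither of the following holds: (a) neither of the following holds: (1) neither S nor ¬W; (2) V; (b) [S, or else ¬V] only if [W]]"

0

(A): Parsed as ¬((W ∧ ¬V) ⊕ (Q ∨ ¬S))

¬V = ¬F = T
W ∧ ¬V = F ∧ T = F
¬S = ¬T = F
Q ∨ ¬S = T ∨ F = T
(W ∧ ¬V) ⊕ (Q ∨ ¬S) = F ⊕ T = T
¬((W ∧ ¬V) ⊕ (Q ∨ ¬S)) = ¬T = F
Hence (A) is false.

(B): Parsed as ¬((V ↓ ¬S) ↑ W)

¬S = ¬T = F
V ↓ ¬S = F ↓ F = T
(V ↓ ¬S) ↑ W = T ↑ F = T
¬((V ↓ ¬S) ↑ W) = ¬T = F
Thus (B) is false.

(C): In symbols: Q ↔ (((S ↓ ¬W) ↓ V) ↓ ((S ∨ ¬V) → W))

¬W = ¬F = T
S ↓ ¬W = T ↓ T = F
(S ↓ ¬W) ↓ V = F ↓ F = T
¬V = ¬F = T
S ∨ ¬V = T ∨ T = T
(S ∨ ¬V) → W = T → F = F
((S ↓ ¬W) ↓ V) ↓ ((S ∨ ¬V) → W) = T ↓ F = F
Q ↔ (((S ↓ ¬W) ↓ V) ↓ ((S ∨ ¬V) → W)) = T ↔ F = F
So (C) is false.

0 of the 3 statements are true (none).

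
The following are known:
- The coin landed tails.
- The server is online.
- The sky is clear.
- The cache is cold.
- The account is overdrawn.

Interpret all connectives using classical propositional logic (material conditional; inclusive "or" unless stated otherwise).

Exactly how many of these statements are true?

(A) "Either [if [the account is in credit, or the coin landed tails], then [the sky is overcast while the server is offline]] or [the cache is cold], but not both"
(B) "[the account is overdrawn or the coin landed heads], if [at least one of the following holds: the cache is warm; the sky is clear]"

2

Let M = "the account is overdrawn" (T), R = "the coin landed heads" (F), U = "the sky is overcast" (F), G = "the server is online" (T), V = "the cache is warm" (F).

(A): Formalization: ((¬M ∨ ¬R) → (U ∧ ¬G)) ⊕ ¬V

¬M = ¬T = F
¬R = ¬F = T
¬M ∨ ¬R = F ∨ T = T
¬G = ¬T = F
U ∧ ¬G = F ∧ F = F
(¬M ∨ ¬R) → (U ∧ ¬G) = T → F = F
¬V = ¬F = T
((¬M ∨ ¬R) → (U ∧ ¬G)) ⊕ ¬V = F ⊕ T = T
Thus (A) is true.

(B): In symbols: (V ∨ ¬U) → (M ∨ R)

¬U = ¬F = T
V ∨ ¬U = F ∨ T = T
M ∨ R = T ∨ F = T
(V ∨ ¬U) → (M ∨ R) = T → T = T
Thus (B) is true.

Count: 2.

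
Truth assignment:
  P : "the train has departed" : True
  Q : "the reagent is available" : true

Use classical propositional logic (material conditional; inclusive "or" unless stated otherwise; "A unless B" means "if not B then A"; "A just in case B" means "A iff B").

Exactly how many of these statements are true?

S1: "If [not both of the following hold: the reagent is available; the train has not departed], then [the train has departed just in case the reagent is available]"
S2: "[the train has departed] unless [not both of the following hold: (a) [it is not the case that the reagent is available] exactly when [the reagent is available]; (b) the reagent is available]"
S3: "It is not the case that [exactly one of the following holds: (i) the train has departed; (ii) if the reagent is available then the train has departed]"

3

S1: Formalization: (Q ↑ ¬P) → (P ↔ Q)

¬P = ¬T = F
Q ↑ ¬P = T ↑ F = T
P ↔ Q = T ↔ T = T
(Q ↑ ¬P) → (P ↔ Q) = T → T = T
So S1 is true.

S2: Parsed as P ∨ ((¬Q ↔ Q) ↑ Q)

¬Q = ¬T = F
¬Q ↔ Q = F ↔ T = F
(¬Q ↔ Q) ↑ Q = F ↑ T = T
P ∨ ((¬Q ↔ Q) ↑ Q) = T ∨ T = T
Hence S2 is true.

S3: In symbols: ¬(P ⊕ (Q → P))

Q → P = T → T = T
P ⊕ (Q → P) = T ⊕ T = F
¬(P ⊕ (Q → P)) = ¬F = T
Thus S3 is true.

3 of the 3 statements are true (S1, S2, S3).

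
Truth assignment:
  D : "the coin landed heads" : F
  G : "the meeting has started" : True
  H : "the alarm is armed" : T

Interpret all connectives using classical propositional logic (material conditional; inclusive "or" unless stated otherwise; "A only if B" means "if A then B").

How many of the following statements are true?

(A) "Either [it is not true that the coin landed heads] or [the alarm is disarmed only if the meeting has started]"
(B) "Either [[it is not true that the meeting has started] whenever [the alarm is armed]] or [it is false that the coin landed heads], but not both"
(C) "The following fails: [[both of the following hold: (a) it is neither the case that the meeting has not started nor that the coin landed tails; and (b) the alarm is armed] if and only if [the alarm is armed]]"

(A): This is ~D | (~H -> G).

~D = ~F = T
~H = ~T = F
~H -> G = F -> T = T
~D | (~H -> G) = T | T = T
Thus (A) is true.

(B): This is (H -> ~G) xor ~D.

~G = ~T = F
H -> ~G = T -> F = F
~D = ~F = T
(H -> ~G) xor ~D = F xor T = T
Hence (B) is true.

(C): Parsed as ~(((~G nor ~D) & H) <-> H)

~G = ~T = F
~D = ~F = T
~G nor ~D = F nor T = F
(~G nor ~D) & H = F & T = F
((~G nor ~D) & H) <-> H = F <-> T = F
~(((~G nor ~D) & H) <-> H) = ~F = T
Hence (C) is true.

Count: 3.

3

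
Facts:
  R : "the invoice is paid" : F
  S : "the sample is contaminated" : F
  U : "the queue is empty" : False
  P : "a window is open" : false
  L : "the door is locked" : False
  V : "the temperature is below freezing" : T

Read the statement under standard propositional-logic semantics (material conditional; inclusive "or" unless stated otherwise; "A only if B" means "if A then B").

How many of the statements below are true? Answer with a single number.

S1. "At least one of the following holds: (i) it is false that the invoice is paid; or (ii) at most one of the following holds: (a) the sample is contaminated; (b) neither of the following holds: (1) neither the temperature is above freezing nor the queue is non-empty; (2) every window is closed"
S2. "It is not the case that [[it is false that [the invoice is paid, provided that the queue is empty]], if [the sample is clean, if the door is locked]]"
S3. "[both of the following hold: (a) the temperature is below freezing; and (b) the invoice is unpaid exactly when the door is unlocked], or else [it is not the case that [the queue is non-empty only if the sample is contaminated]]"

3

S1: Parsed as ~R | (S nand ((~V nor ~U) nor ~P))

~R = ~F = T
~V = ~T = F
~U = ~F = T
~V nor ~U = F nor T = F
~P = ~F = T
(~V nor ~U) nor ~P = F nor T = F
S nand ((~V nor ~U) nor ~P) = F nand F = T
~R | (S nand ((~V nor ~U) nor ~P)) = T | T = T
So S1 is true.

S2: Formalization: ~((L -> ~S) -> ~(U -> R))

~S = ~F = T
L -> ~S = F -> T = T
U -> R = F -> F = T
~(U -> R) = ~T = F
(L -> ~S) -> ~(U -> R) = T -> F = F
~((L -> ~S) -> ~(U -> R)) = ~F = T
Hence S2 is true.

S3: In symbols: (V & (~R <-> ~L)) | ~(~U -> S)

~R = ~F = T
~L = ~F = T
~R <-> ~L = T <-> T = T
V & (~R <-> ~L) = T & T = T
~U = ~F = T
~U -> S = T -> F = F
~(~U -> S) = ~F = T
(V & (~R <-> ~L)) | ~(~U -> S) = T | T = T
Thus S3 is true.

Count: 3.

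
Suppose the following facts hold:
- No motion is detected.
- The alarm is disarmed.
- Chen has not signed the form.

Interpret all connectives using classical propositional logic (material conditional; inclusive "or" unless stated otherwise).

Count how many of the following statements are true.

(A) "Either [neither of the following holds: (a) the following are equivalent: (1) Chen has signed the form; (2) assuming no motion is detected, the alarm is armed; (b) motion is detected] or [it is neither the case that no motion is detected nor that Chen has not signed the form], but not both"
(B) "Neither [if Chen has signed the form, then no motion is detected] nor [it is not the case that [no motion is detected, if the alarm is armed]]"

0

Let P = "Chen has signed the form" (False), S = "motion is detected" (False), Q = "the alarm is armed" (False).

(A): This is ((P iff (not S -> Q)) nor S) xor (not S nor not P).

not S = not False = True
not S -> Q = True -> False = False
P iff (not S -> Q) = False iff False = True
(P iff (not S -> Q)) nor S = True nor False = False
not S = not False = True
not P = not False = True
not S nor not P = True nor True = False
((P iff (not S -> Q)) nor S) xor (not S nor not P) = False xor False = False
Hence (A) is false.

(B): Formalization: (P -> not S) nor not (Q -> not S)

not S = not False = True
P -> not S = False -> True = True
not S = not False = True
Q -> not S = False -> True = True
not (Q -> not S) = not True = False
(P -> not S) nor not (Q -> not S) = True nor False = False
Thus (B) is false.

0 of the 2 statements are true (none).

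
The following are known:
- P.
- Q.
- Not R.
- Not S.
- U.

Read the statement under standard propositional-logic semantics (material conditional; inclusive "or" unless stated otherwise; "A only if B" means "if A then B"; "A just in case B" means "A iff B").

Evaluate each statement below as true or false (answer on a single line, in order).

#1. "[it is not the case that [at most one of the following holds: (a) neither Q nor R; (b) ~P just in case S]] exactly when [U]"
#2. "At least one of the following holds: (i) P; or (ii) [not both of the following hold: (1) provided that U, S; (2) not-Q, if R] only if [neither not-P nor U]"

#1: This is not ((Q nor R) nand (not P iff S)) iff U.

Q nor R = True nor False = False
not P = not True = False
not P iff S = False iff False = True
(Q nor R) nand (not P iff S) = False nand True = True
not ((Q nor R) nand (not P iff S)) = not True = False
not ((Q nor R) nand (not P iff S)) iff U = False iff True = False
So #1 is false.

#2: In symbols: P or (((U -> S) nand (R -> not Q)) -> (not P nor U))

U -> S = True -> False = False
not Q = not True = False
R -> not Q = False -> False = True
(U -> S) nand (R -> not Q) = False nand True = True
not P = not True = False
not P nor U = False nor True = False
((U -> S) nand (R -> not Q)) -> (not P nor U) = True -> False = False
P or (((U -> S) nand (R -> not Q)) -> (not P nor U)) = True or False = True
Thus #2 is true.

#1 false, #2 true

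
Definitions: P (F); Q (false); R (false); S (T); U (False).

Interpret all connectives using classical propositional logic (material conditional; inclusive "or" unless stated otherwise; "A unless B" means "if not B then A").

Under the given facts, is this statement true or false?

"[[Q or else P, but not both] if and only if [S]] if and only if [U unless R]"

true

Values: Q=F, P=F, S=T, U=F, R=F.
Formalization: ((Q xor P) <-> S) <-> (U | R)

Q xor P = F xor F = F
(Q xor P) <-> S = F <-> T = F
U | R = F | F = F
((Q xor P) <-> S) <-> (U | R) = F <-> F = T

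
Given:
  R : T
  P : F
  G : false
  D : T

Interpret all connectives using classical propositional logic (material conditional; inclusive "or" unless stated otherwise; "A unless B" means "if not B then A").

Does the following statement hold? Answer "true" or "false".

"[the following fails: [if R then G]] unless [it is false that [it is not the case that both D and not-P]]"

Formalization: not (R -> G) or not (D nand not P)

R -> G = True -> False = False
not (R -> G) = not False = True
not P = not False = True
D nand not P = True nand True = False
not (D nand not P) = not False = True
not (R -> G) or not (D nand not P) = True or True = True

true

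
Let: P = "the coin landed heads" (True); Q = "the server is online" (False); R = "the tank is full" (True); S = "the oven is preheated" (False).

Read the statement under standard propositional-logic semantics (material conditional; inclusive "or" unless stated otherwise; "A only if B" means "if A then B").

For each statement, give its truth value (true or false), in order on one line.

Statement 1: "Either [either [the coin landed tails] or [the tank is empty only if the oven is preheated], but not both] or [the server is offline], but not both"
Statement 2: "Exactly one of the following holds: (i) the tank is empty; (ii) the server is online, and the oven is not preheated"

Statement 1: In symbols: (~P xor (~R -> S)) xor ~Q

~P = ~T = F
~R = ~T = F
~R -> S = F -> F = T
~P xor (~R -> S) = F xor T = T
~Q = ~F = T
(~P xor (~R -> S)) xor ~Q = T xor T = F
Hence Statement 1 is false.

Statement 2: Formalization: ~R xor (Q & ~S)

~R = ~T = F
~S = ~F = T
Q & ~S = F & T = F
~R xor (Q & ~S) = F xor F = F
Thus Statement 2 is false.

Statement 1 false; Statement 2 false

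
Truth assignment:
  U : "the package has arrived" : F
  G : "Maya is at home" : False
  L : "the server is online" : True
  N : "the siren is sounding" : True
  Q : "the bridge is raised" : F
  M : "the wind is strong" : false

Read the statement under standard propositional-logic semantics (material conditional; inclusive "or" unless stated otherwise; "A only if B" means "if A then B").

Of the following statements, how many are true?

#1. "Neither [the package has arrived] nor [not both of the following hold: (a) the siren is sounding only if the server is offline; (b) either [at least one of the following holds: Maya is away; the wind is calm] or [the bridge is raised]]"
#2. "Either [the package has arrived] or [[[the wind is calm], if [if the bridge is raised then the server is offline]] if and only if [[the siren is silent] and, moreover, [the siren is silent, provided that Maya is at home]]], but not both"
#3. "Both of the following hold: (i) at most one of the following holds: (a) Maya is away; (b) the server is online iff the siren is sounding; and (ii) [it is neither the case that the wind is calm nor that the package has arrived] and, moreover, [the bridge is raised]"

#1: Parsed as U ↓ ((N → ¬L) ↑ ((¬G ∨ ¬M) ∨ Q))

¬L = ¬T = F
N → ¬L = T → F = F
¬G = ¬F = T
¬M = ¬F = T
¬G ∨ ¬M = T ∨ T = T
(¬G ∨ ¬M) ∨ Q = T ∨ F = T
(N → ¬L) ↑ ((¬G ∨ ¬M) ∨ Q) = F ↑ T = T
U ↓ ((N → ¬L) ↑ ((¬G ∨ ¬M) ∨ Q)) = F ↓ T = F
Thus #1 is false.

#2: Formalization: U ⊕ (((Q → ¬L) → ¬M) ↔ (¬N ∧ (G → ¬N)))

¬L = ¬T = F
Q → ¬L = F → F = T
¬M = ¬F = T
(Q → ¬L) → ¬M = T → T = T
¬N = ¬T = F
¬N = ¬T = F
G → ¬N = F → F = T
¬N ∧ (G → ¬N) = F ∧ T = F
((Q → ¬L) → ¬M) ↔ (¬N ∧ (G → ¬N)) = T ↔ F = F
U ⊕ (((Q → ¬L) → ¬M) ↔ (¬N ∧ (G → ¬N))) = F ⊕ F = F
So #2 is false.

#3: This is (¬G ↑ (L ↔ N)) ∧ ((¬M ↓ U) ∧ Q).

¬G = ¬F = T
L ↔ N = T ↔ T = T
¬G ↑ (L ↔ N) = T ↑ T = F
¬M = ¬F = T
¬M ↓ U = T ↓ F = F
(¬M ↓ U) ∧ Q = F ∧ F = F
(¬G ↑ (L ↔ N)) ∧ ((¬M ↓ U) ∧ Q) = F ∧ F = F
Hence #3 is false.

0 of the 3 statements are true (none).

0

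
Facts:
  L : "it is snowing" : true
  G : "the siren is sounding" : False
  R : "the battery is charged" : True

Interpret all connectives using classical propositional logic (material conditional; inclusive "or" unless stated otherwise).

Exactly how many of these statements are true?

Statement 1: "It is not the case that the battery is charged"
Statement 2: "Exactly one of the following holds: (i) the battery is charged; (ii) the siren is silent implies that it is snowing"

0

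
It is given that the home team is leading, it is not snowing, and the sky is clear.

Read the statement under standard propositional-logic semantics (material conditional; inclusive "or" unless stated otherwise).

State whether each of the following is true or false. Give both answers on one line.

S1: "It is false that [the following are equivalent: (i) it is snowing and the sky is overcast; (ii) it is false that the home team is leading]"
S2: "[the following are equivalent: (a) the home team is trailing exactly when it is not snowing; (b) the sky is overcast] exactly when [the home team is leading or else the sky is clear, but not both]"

Let Q = "it is snowing" (F), R = "the sky is overcast" (F), P = "the home team is leading" (T).

S1: In symbols: ~((Q & R) <-> ~P)

Q & R = F & F = F
~P = ~T = F
(Q & R) <-> ~P = F <-> F = T
~((Q & R) <-> ~P) = ~T = F
Thus S1 is false.

S2: This is ((~P <-> ~Q) <-> R) <-> (P xor ~R).

~P = ~T = F
~Q = ~F = T
~P <-> ~Q = F <-> T = F
(~P <-> ~Q) <-> R = F <-> F = T
~R = ~F = T
P xor ~R = T xor T = F
((~P <-> ~Q) <-> R) <-> (P xor ~R) = T <-> F = F
So S2 is false.

S1 False / S2 False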